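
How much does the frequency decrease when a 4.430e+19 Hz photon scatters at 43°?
3.892e+18 Hz (decrease)

Convert frequency to wavelength (c = 299792458 m/s):
λ₀ = c/f₀ = 299792458/4.430e+19 = 6.7673241e-12 m = 6.7673 pm

Calculate Compton shift:
Δλ = λ_C(1 - cos(43°)) = 0.6518 pm

Final wavelength:
λ' = λ₀ + Δλ = 6.7673 + 0.6518 = 7.4191 pm

Final frequency:
f' = c/λ' = 299792458/7.4191434e-12 = 4.0407961e+19 Hz

Frequency shift (decrease):
Δf = f₀ - f' = 4.430e+19 - 4.0407961e+19 = 3.892e+18 Hz

(Intermediate values are shown rounded; full precision is carried through to the final answer.)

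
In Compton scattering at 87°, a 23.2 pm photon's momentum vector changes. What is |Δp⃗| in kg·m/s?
3.7593e-23 kg·m/s

Photon momentum magnitude is p = h/λ.

Initial momentum:
p₀ = h/λ = 6.6261e-34/2.3200e-11 = 2.8561e-23 kg·m/s

After scattering:
λ' = λ + Δλ = 23.2 + 2.2993 = 25.4993 pm
p' = h/λ' = 6.6261e-34/2.5499e-11 = 2.5985e-23 kg·m/s

Momentum is a vector; the scattered photon's direction makes angle θ = 87° with the incident direction. The magnitude of the vector change Δp⃗ = p⃗₀ − p⃗' is found from the law of cosines:
|Δp⃗|² = p₀² + p'² − 2p₀p'cos θ
|Δp⃗|² = (2.8561e-23)² + (2.5985e-23)² − 2·2.8561e-23·2.5985e-23·cos(87°)
|Δp⃗| = 3.7593e-23 kg·m/s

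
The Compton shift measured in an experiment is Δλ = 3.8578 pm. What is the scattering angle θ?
126.16°

From the Compton formula Δλ = λ_C(1 - cos θ), we can solve for θ:

cos θ = 1 - Δλ/λ_C

Given:
- Δλ = 3.8578 pm
- λ_C = h/(m_e·c) ≈ 2.42631024 pm

cos θ = 1 - 3.8578/2.42631024
cos θ = 1 - 1.589986
cos θ = -0.589986

θ = arccos(-0.589986)
θ = 126.16°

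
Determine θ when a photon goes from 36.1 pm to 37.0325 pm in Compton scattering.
52.00°

First find the wavelength shift:
Δλ = λ' - λ = 37.0325 - 36.1 = 0.9325 pm

Using Δλ = λ_C(1 - cos θ), with λ_C = h/(m_e·c) ≈ 2.42631024 pm:
cos θ = 1 - Δλ/λ_C
cos θ = 1 - 0.9325/2.42631024
cos θ = 0.615672

θ = arccos(0.615672)
θ = 52.00°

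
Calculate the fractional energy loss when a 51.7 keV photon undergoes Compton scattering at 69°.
0.0610 (or 6.10%)

Calculate initial and final photon energies:

Initial: E₀ = 51.7 keV → λ₀ = 23.9815 pm
Compton shift: Δλ = 1.5568 pm
Final wavelength: λ' = 25.5383 pm
Final energy: E' = 48.5484 keV

Fractional energy loss:
(E₀ - E')/E₀ = (51.7000 - 48.5484)/51.7000
= 3.1516/51.7000
= 0.0610
= 6.10%

(Intermediate values are shown rounded; full precision is carried through to the final answer.)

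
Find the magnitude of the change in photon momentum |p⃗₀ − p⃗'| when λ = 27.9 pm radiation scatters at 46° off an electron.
1.8328e-23 kg·m/s

Photon momentum magnitude is p = h/λ.

Initial momentum:
p₀ = h/λ = 6.6261e-34/2.7900e-11 = 2.3749e-23 kg·m/s

After scattering:
λ' = λ + Δλ = 27.9 + 0.7409 = 28.6409 pm
p' = h/λ' = 6.6261e-34/2.8641e-11 = 2.3135e-23 kg·m/s

Momentum is a vector; the scattered photon's direction makes angle θ = 46° with the incident direction. The magnitude of the vector change Δp⃗ = p⃗₀ − p⃗' is found from the law of cosines:
|Δp⃗|² = p₀² + p'² − 2p₀p'cos θ
|Δp⃗|² = (2.3749e-23)² + (2.3135e-23)² − 2·2.3749e-23·2.3135e-23·cos(46°)
|Δp⃗| = 1.8328e-23 kg·m/s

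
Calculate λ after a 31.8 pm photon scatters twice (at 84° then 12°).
34.0257 pm

Apply Compton shift twice:

First scattering at θ₁ = 84°:
Δλ₁ = λ_C(1 - cos(84°))
Δλ₁ = 2.4263 × 0.8955
Δλ₁ = 2.1727 pm

After first scattering:
λ₁ = 31.8 + 2.1727 = 33.9727 pm

Second scattering at θ₂ = 12°:
Δλ₂ = λ_C(1 - cos(12°))
Δλ₂ = 2.4263 × 0.0219
Δλ₂ = 0.0530 pm

Final wavelength:
λ₂ = 33.9727 + 0.0530 = 34.0257 pm

Total shift: Δλ_total = 2.1727 + 0.0530 = 2.2257 pm

(Intermediate values are shown rounded; full precision is carried through to the final answer.)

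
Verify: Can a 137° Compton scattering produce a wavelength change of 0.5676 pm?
No, inconsistent

Calculate the expected shift for θ = 137°:

Δλ_expected = λ_C(1 - cos(137°))
Δλ_expected = 2.4263 × (1 - cos(137°))
Δλ_expected = 2.4263 × 1.7314
Δλ_expected = 4.2008 pm

Given shift: 0.5676 pm
Expected shift: 4.2008 pm
Difference: 3.6332 pm

The values do not match. The given shift corresponds to θ ≈ 40.0°, not 137°.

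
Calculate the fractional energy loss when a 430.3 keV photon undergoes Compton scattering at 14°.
0.0244 (or 2.44%)

Calculate initial and final photon energies:

Initial: E₀ = 430.3 keV → λ₀ = 2.8813 pm
Compton shift: Δλ = 0.0721 pm
Final wavelength: λ' = 2.9534 pm
Final energy: E' = 419.7994 keV

Fractional energy loss:
(E₀ - E')/E₀ = (430.3000 - 419.7994)/430.3000
= 10.5006/430.3000
= 0.0244
= 2.44%

(Intermediate values are shown rounded; full precision is carried through to the final answer.)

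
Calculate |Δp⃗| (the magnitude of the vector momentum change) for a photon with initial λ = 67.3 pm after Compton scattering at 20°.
3.4157e-24 kg·m/s

Photon momentum magnitude is p = h/λ.

Initial momentum:
p₀ = h/λ = 6.6261e-34/6.7300e-11 = 9.8456e-24 kg·m/s

After scattering:
λ' = λ + Δλ = 67.3 + 0.1463 = 67.4463 pm
p' = h/λ' = 6.6261e-34/6.7446e-11 = 9.8242e-24 kg·m/s

Momentum is a vector; the scattered photon's direction makes angle θ = 20° with the incident direction. The magnitude of the vector change Δp⃗ = p⃗₀ − p⃗' is found from the law of cosines:
|Δp⃗|² = p₀² + p'² − 2p₀p'cos θ
|Δp⃗|² = (9.8456e-24)² + (9.8242e-24)² − 2·9.8456e-24·9.8242e-24·cos(20°)
|Δp⃗| = 3.4157e-24 kg·m/s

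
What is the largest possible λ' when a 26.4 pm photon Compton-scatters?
31.2526 pm (at θ = 180°)

The Compton shift is Δλ = λ_C(1 − cos θ).

Since cos θ ranges from −1 to 1, the factor (1 − cos θ) ranges from 0 to 2; the maximum shift occurs at θ = 180° (backscattering):
Δλ_max = 2λ_C = 2 × 2.4263 pm = 4.8526 pm

Maximum scattered wavelength:
λ'_max = λ₀ + Δλ_max = 26.4 + 4.8526 = 31.2526 pm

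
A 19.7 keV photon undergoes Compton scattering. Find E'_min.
18.2898 keV (at θ = 180°)

The scattered photon has minimum energy when its wavelength is maximum, i.e., when the Compton shift Δλ = λ_C(1 − cos θ) is maximum. This occurs at θ = 180° (backscattering), giving Δλ_max = 2λ_C = 4.8526 pm.

Initial wavelength: λ₀ = hc/E₀ = 62.9361 pm
Maximum final wavelength: λ'_max = λ₀ + 2λ_C = 62.9361 + 4.8526 = 67.7888 pm
Minimum final energy: E'_min = hc/λ'_max = 18.2898 keV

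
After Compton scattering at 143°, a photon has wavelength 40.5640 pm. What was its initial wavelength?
36.2000 pm

From λ' = λ + Δλ, we have λ = λ' - Δλ

First calculate the Compton shift:
Δλ = λ_C(1 - cos θ)
Δλ = 2.4263 × (1 - cos(143°))
Δλ = 2.4263 × 1.7986
Δλ = 4.3640 pm

Initial wavelength:
λ = λ' - Δλ
λ = 40.5640 - 4.3640
λ = 36.2000 pm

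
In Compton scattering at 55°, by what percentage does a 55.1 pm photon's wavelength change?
1.8777%

Calculate the Compton shift:
Δλ = λ_C(1 - cos(55°))
Δλ = 2.4263 × (1 - cos(55°))
Δλ = 2.4263 × 0.4264
Δλ = 1.0346 pm

Percentage change:
(Δλ/λ₀) × 100 = (1.0346/55.1) × 100
= 1.8777%

(Intermediate values are shown rounded; full precision is carried through to the final answer.)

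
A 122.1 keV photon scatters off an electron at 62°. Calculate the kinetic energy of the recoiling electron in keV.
13.7368 keV

By energy conservation: K_e = E_initial - E_final

First find the scattered photon energy:
Initial wavelength: λ = hc/E = 10.1543 pm
Compton shift: Δλ = λ_C(1 - cos(62°)) = 1.2872 pm
Final wavelength: λ' = 10.1543 + 1.2872 = 11.4415 pm
Final photon energy: E' = hc/λ' = 108.3632 keV

Electron kinetic energy:
K_e = E - E' = 122.1000 - 108.3632 = 13.7368 keV

(Intermediate values are shown rounded; full precision is carried through to the final answer.)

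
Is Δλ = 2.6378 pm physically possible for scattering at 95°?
Yes, consistent

Calculate the expected shift for θ = 95°:

Δλ_expected = λ_C(1 - cos(95°))
Δλ_expected = 2.4263 × (1 - cos(95°))
Δλ_expected = 2.4263 × 1.0872
Δλ_expected = 2.6378 pm

Given shift: 2.6378 pm
Expected shift: 2.6378 pm
Difference: 0.0000 pm

The values match. This is consistent with Compton scattering at the stated angle.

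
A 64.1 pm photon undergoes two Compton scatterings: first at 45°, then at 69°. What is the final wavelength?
66.3674 pm

Apply Compton shift twice:

First scattering at θ₁ = 45°:
Δλ₁ = λ_C(1 - cos(45°))
Δλ₁ = 2.4263 × 0.2929
Δλ₁ = 0.7106 pm

After first scattering:
λ₁ = 64.1 + 0.7106 = 64.8106 pm

Second scattering at θ₂ = 69°:
Δλ₂ = λ_C(1 - cos(69°))
Δλ₂ = 2.4263 × 0.6416
Δλ₂ = 1.5568 pm

Final wavelength:
λ₂ = 64.8106 + 1.5568 = 66.3674 pm

Total shift: Δλ_total = 0.7106 + 1.5568 = 2.2674 pm

(Intermediate values are shown rounded; full precision is carried through to the final answer.)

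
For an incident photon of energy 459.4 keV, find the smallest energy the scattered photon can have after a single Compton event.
164.1860 keV (at θ = 180°)

The scattered photon has minimum energy when its wavelength is maximum, i.e., when the Compton shift Δλ = λ_C(1 − cos θ) is maximum. This occurs at θ = 180° (backscattering), giving Δλ_max = 2λ_C = 4.8526 pm.

Initial wavelength: λ₀ = hc/E₀ = 2.6988 pm
Maximum final wavelength: λ'_max = λ₀ + 2λ_C = 2.6988 + 4.8526 = 7.5514 pm
Minimum final energy: E'_min = hc/λ'_max = 164.1860 keV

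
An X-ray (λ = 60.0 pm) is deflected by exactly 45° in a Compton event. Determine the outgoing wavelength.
60.7106 pm

Using the Compton formula: λ' = λ + λ_C(1 − cos θ)

For θ = 45°, cos θ = √2/2 (exact) ≈ 0.7071, so:
1 − cos 45° = 1 − (√2/2) ≈ 0.2929

Δλ = λ_C × 0.2929 = 2.4263 × 0.2929 = 0.7106 pm

λ' = 60.0 + 0.7106 = 60.7106 pm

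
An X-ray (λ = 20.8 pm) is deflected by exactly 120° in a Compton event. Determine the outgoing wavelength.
24.4395 pm

Using the Compton formula: λ' = λ + λ_C(1 − cos θ)

For θ = 120°, cos θ = -1/2 (exact) = -0.5000, so:
1 − cos 120° = 1 − (-1/2) = 1.5000

Δλ = λ_C × 1.5000 = 2.4263 × 1.5000 = 3.6395 pm

λ' = 20.8 + 3.6395 = 24.4395 pm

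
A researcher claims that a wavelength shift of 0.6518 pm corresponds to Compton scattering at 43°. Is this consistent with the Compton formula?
Yes, consistent

Calculate the expected shift for θ = 43°:

Δλ_expected = λ_C(1 - cos(43°))
Δλ_expected = 2.4263 × (1 - cos(43°))
Δλ_expected = 2.4263 × 0.2686
Δλ_expected = 0.6518 pm

Given shift: 0.6518 pm
Expected shift: 0.6518 pm
Difference: 0.0000 pm

The values match. This is consistent with Compton scattering at the stated angle.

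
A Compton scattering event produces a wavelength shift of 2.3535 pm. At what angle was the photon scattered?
88.28°

From the Compton formula Δλ = λ_C(1 - cos θ), we can solve for θ:

cos θ = 1 - Δλ/λ_C

Given:
- Δλ = 2.3535 pm
- λ_C = h/(m_e·c) ≈ 2.42631024 pm

cos θ = 1 - 2.3535/2.42631024
cos θ = 1 - 0.969991
cos θ = 0.030009

θ = arccos(0.030009)
θ = 88.28°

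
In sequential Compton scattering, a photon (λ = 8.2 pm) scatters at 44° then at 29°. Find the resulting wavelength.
9.1852 pm

Apply Compton shift twice:

First scattering at θ₁ = 44°:
Δλ₁ = λ_C(1 - cos(44°))
Δλ₁ = 2.4263 × 0.2807
Δλ₁ = 0.6810 pm

After first scattering:
λ₁ = 8.2 + 0.6810 = 8.8810 pm

Second scattering at θ₂ = 29°:
Δλ₂ = λ_C(1 - cos(29°))
Δλ₂ = 2.4263 × 0.1254
Δλ₂ = 0.3042 pm

Final wavelength:
λ₂ = 8.8810 + 0.3042 = 9.1852 pm

Total shift: Δλ_total = 0.6810 + 0.3042 = 0.9852 pm

(Intermediate values are shown rounded; full precision is carried through to the final answer.)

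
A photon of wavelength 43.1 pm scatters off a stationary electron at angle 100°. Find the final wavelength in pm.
45.9476 pm

Using the Compton scattering formula:
λ' = λ + Δλ = λ + λ_C(1 - cos θ)

Given:
- Initial wavelength λ = 43.1 pm
- Scattering angle θ = 100°
- Compton wavelength λ_C ≈ 2.4263 pm

Calculate the shift:
Δλ = 2.4263 × (1 - cos(100°))
Δλ = 2.4263 × 1.1736
Δλ = 2.8476 pm

Final wavelength:
λ' = 43.1 + 2.8476 = 45.9476 pm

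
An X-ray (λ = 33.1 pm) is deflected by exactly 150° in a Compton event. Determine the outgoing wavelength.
37.6276 pm

Using the Compton formula: λ' = λ + λ_C(1 − cos θ)

For θ = 150°, cos θ = -√3/2 (exact) ≈ -0.8660, so:
1 − cos 150° = 1 − (-√3/2) ≈ 1.8660

Δλ = λ_C × 1.8660 = 2.4263 × 1.8660 = 4.5276 pm

λ' = 33.1 + 4.5276 = 37.6276 pm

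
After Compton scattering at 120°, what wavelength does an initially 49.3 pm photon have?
52.9395 pm

Using the Compton formula: λ' = λ + λ_C(1 − cos θ)

For θ = 120°, cos θ = -1/2 (exact) = -0.5000, so:
1 − cos 120° = 1 − (-1/2) = 1.5000

Δλ = λ_C × 1.5000 = 2.4263 × 1.5000 = 3.6395 pm

λ' = 49.3 + 3.6395 = 52.9395 pm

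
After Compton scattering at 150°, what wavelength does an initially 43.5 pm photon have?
48.0276 pm

Using the Compton formula: λ' = λ + λ_C(1 − cos θ)

For θ = 150°, cos θ = -√3/2 (exact) ≈ -0.8660, so:
1 − cos 150° = 1 − (-√3/2) ≈ 1.8660

Δλ = λ_C × 1.8660 = 2.4263 × 1.8660 = 4.5276 pm

λ' = 43.5 + 4.5276 = 48.0276 pm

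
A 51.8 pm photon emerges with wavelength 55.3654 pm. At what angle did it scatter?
118.00°

First find the wavelength shift:
Δλ = λ' - λ = 55.3654 - 51.8 = 3.5654 pm

Using Δλ = λ_C(1 - cos θ), with λ_C = h/(m_e·c) ≈ 2.42631024 pm:
cos θ = 1 - Δλ/λ_C
cos θ = 1 - 3.5654/2.42631024
cos θ = -0.469474

θ = arccos(-0.469474)
θ = 118.00°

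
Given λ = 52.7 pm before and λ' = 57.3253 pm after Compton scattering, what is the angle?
155.00°

First find the wavelength shift:
Δλ = λ' - λ = 57.3253 - 52.7 = 4.6253 pm

Using Δλ = λ_C(1 - cos θ), with λ_C = h/(m_e·c) ≈ 2.42631024 pm:
cos θ = 1 - Δλ/λ_C
cos θ = 1 - 4.6253/2.42631024
cos θ = -0.906310

θ = arccos(-0.906310)
θ = 155.00°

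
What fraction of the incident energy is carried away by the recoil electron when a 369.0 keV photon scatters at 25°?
0.0634 (or 6.34%)

Calculate initial and final photon energies:

Initial: E₀ = 369.0 keV → λ₀ = 3.3600 pm
Compton shift: Δλ = 0.2273 pm
Final wavelength: λ' = 3.5873 pm
Final energy: E' = 345.6168 keV

Fractional energy loss:
(E₀ - E')/E₀ = (369.0000 - 345.6168)/369.0000
= 23.3832/369.0000
= 0.0634
= 6.34%

(Intermediate values are shown rounded; full precision is carried through to the final answer.)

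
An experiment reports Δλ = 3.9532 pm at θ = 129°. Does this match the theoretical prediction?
Yes, consistent

Calculate the expected shift for θ = 129°:

Δλ_expected = λ_C(1 - cos(129°))
Δλ_expected = 2.4263 × (1 - cos(129°))
Δλ_expected = 2.4263 × 1.6293
Δλ_expected = 3.9532 pm

Given shift: 3.9532 pm
Expected shift: 3.9532 pm
Difference: 0.0000 pm

The values match. This is consistent with Compton scattering at the stated angle.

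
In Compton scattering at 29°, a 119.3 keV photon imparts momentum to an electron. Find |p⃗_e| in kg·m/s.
3.1522e-23 kg·m/s

The electron is initially at rest, so by conservation of momentum:
p⃗_e = p⃗₀ − p⃗'  (incident photon momentum minus scattered photon momentum)

Photon momentum magnitudes (p = h/λ = E/c):
λ₀ = hc/E₀ = 10.3926 pm → p₀ = h/λ₀ = 6.3757e-23 kg·m/s
Δλ = λ_C(1 − cos 29°) = 0.3042 pm
λ' = 10.6969 pm → p' = h/λ' = 6.1944e-23 kg·m/s

The scattered photon makes angle θ = 29° with the incident direction, so by the law of cosines:
|p⃗_e|² = p₀² + p'² − 2p₀p'cos θ
|p⃗_e|² = (6.3757e-23)² + (6.1944e-23)² − 2·6.3757e-23·6.1944e-23·cos(29°)
|p⃗_e| = 3.1522e-23 kg·m/s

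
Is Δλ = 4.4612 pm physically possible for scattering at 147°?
Yes, consistent

Calculate the expected shift for θ = 147°:

Δλ_expected = λ_C(1 - cos(147°))
Δλ_expected = 2.4263 × (1 - cos(147°))
Δλ_expected = 2.4263 × 1.8387
Δλ_expected = 4.4612 pm

Given shift: 4.4612 pm
Expected shift: 4.4612 pm
Difference: 0.0000 pm

The values match. This is consistent with Compton scattering at the stated angle.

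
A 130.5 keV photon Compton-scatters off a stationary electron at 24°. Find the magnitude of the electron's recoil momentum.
2.8725e-23 kg·m/s

The electron is initially at rest, so by conservation of momentum:
p⃗_e = p⃗₀ − p⃗'  (incident photon momentum minus scattered photon momentum)

Photon momentum magnitudes (p = h/λ = E/c):
λ₀ = hc/E₀ = 9.5007 pm → p₀ = h/λ₀ = 6.9743e-23 kg·m/s
Δλ = λ_C(1 − cos 24°) = 0.2098 pm
λ' = 9.7105 pm → p' = h/λ' = 6.8236e-23 kg·m/s

The scattered photon makes angle θ = 24° with the incident direction, so by the law of cosines:
|p⃗_e|² = p₀² + p'² − 2p₀p'cos θ
|p⃗_e|² = (6.9743e-23)² + (6.8236e-23)² − 2·6.9743e-23·6.8236e-23·cos(24°)
|p⃗_e| = 2.8725e-23 kg·m/s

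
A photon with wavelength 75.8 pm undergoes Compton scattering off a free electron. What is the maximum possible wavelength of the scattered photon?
80.6526 pm (at θ = 180°)

The Compton shift is Δλ = λ_C(1 − cos θ).

Since cos θ ranges from −1 to 1, the factor (1 − cos θ) ranges from 0 to 2; the maximum shift occurs at θ = 180° (backscattering):
Δλ_max = 2λ_C = 2 × 2.4263 pm = 4.8526 pm

Maximum scattered wavelength:
λ'_max = λ₀ + Δλ_max = 75.8 + 4.8526 = 80.6526 pm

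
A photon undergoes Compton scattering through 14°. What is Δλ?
0.0721 pm

Using the Compton scattering formula:
Δλ = λ_C(1 - cos θ)

where λ_C = h/(m_e·c) ≈ 2.4263 pm is the Compton wavelength of an electron.

For θ = 14°:
cos(14°) = 0.9703
1 - cos(14°) = 0.0297

Δλ = 2.4263 × 0.0297
Δλ = 0.0721 pm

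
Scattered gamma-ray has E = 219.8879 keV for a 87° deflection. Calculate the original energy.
371.3001 keV

Convert final energy to wavelength (hc ≈ 1239.842 keV·pm):
λ' = hc/E' = 1239.842 / 219.8879 = 5.6385 pm

Calculate the Compton shift:
Δλ = λ_C(1 - cos(87°))
Δλ = 2.4263 × (1 - cos(87°))
Δλ = 2.2993 pm

Initial wavelength:
λ = λ' - Δλ = 5.6385 - 2.2993 = 3.3392 pm

Initial energy:
E = hc/λ = 1239.842 / 3.3392 = 371.3001 keV

(Intermediate values are shown rounded; full precision is carried through to the final answer.)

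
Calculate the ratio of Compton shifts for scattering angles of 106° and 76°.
106° produces the larger shift by a factor of 1.683

Calculate both shifts using Δλ = λ_C(1 - cos θ):

For θ₁ = 76°:
Δλ₁ = 2.4263 × (1 - cos(76°))
Δλ₁ = 2.4263 × 0.7581
Δλ₁ = 1.8393 pm

For θ₂ = 106°:
Δλ₂ = 2.4263 × (1 - cos(106°))
Δλ₂ = 2.4263 × 1.2756
Δλ₂ = 3.0951 pm

The 106° angle produces the larger shift.
Ratio: 3.0951/1.8393 = 1.683

(Intermediate values are shown rounded; full precision is carried through to the final answer.)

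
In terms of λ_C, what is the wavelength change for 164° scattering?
1.9613 λ_C

The Compton shift formula is:
Δλ = λ_C(1 - cos θ)

Dividing both sides by λ_C:
Δλ/λ_C = 1 - cos θ

For θ = 164°:
Δλ/λ_C = 1 - cos(164°)
Δλ/λ_C = 1 - -0.9613
Δλ/λ_C = 1.9613

This means the shift is 1.9613 × λ_C = 4.7586 pm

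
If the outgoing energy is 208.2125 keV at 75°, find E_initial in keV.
298.2999 keV

Convert final energy to wavelength (hc ≈ 1239.842 keV·pm):
λ' = hc/E' = 1239.842 / 208.2125 = 5.9547 pm

Calculate the Compton shift:
Δλ = λ_C(1 - cos(75°))
Δλ = 2.4263 × (1 - cos(75°))
Δλ = 1.7983 pm

Initial wavelength:
λ = λ' - Δλ = 5.9547 - 1.7983 = 4.1564 pm

Initial energy:
E = hc/λ = 1239.842 / 4.1564 = 298.2999 keV

(Intermediate values are shown rounded; full precision is carried through to the final answer.)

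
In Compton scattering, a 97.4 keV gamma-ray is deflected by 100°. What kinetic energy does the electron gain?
17.8057 keV

By energy conservation: K_e = E_initial - E_final

First find the scattered photon energy:
Initial wavelength: λ = hc/E = 12.7294 pm
Compton shift: Δλ = λ_C(1 - cos(100°)) = 2.8476 pm
Final wavelength: λ' = 12.7294 + 2.8476 = 15.5770 pm
Final photon energy: E' = hc/λ' = 79.5943 keV

Electron kinetic energy:
K_e = E - E' = 97.4000 - 79.5943 = 17.8057 keV

(Intermediate values are shown rounded; full precision is carried through to the final answer.)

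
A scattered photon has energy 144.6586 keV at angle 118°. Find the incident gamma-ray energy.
247.6999 keV

Convert final energy to wavelength (hc ≈ 1239.842 keV·pm):
λ' = hc/E' = 1239.842 / 144.6586 = 8.5708 pm

Calculate the Compton shift:
Δλ = λ_C(1 - cos(118°))
Δλ = 2.4263 × (1 - cos(118°))
Δλ = 3.5654 pm

Initial wavelength:
λ = λ' - Δλ = 8.5708 - 3.5654 = 5.0054 pm

Initial energy:
E = hc/λ = 1239.842 / 5.0054 = 247.6999 keV

(Intermediate values are shown rounded; full precision is carried through to the final answer.)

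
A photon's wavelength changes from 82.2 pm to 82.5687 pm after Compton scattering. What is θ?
32.00°

First find the wavelength shift:
Δλ = λ' - λ = 82.5687 - 82.2 = 0.3687 pm

Using Δλ = λ_C(1 - cos θ), with λ_C = h/(m_e·c) ≈ 2.42631024 pm:
cos θ = 1 - Δλ/λ_C
cos θ = 1 - 0.3687/2.42631024
cos θ = 0.848041

θ = arccos(0.848041)
θ = 32.00°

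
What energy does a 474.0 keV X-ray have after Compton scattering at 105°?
218.6676 keV

First convert energy to wavelength:
λ = hc/E, with hc ≈ 1239.842 keV·pm (i.e. 1239.842 eV·nm)

For E = 474.0 keV = 474000 eV:
λ = 1239.842 keV·pm / 474.0 keV
λ = 2.6157 pm

Calculate the Compton shift:
Δλ = λ_C(1 - cos(105°)) = 2.4263 × 1.2588
Δλ = 3.0543 pm

Final wavelength:
λ' = 2.6157 + 3.0543 = 5.6700 pm

Final energy:
E' = hc/λ' = 1239.842 / 5.6700 = 218.6676 keV

(Intermediate values are shown rounded; full precision is carried through to the final answer.)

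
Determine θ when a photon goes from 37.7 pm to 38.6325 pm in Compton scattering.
52.00°

First find the wavelength shift:
Δλ = λ' - λ = 38.6325 - 37.7 = 0.9325 pm

Using Δλ = λ_C(1 - cos θ), with λ_C = h/(m_e·c) ≈ 2.42631024 pm:
cos θ = 1 - Δλ/λ_C
cos θ = 1 - 0.9325/2.42631024
cos θ = 0.615672

θ = arccos(0.615672)
θ = 52.00°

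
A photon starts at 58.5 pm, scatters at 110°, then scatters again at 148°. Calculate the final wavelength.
66.2401 pm

Apply Compton shift twice:

First scattering at θ₁ = 110°:
Δλ₁ = λ_C(1 - cos(110°))
Δλ₁ = 2.4263 × 1.3420
Δλ₁ = 3.2562 pm

After first scattering:
λ₁ = 58.5 + 3.2562 = 61.7562 pm

Second scattering at θ₂ = 148°:
Δλ₂ = λ_C(1 - cos(148°))
Δλ₂ = 2.4263 × 1.8480
Δλ₂ = 4.4839 pm

Final wavelength:
λ₂ = 61.7562 + 4.4839 = 66.2401 pm

Total shift: Δλ_total = 3.2562 + 4.4839 = 7.7401 pm

(Intermediate values are shown rounded; full precision is carried through to the final answer.)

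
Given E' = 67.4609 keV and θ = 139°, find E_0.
87.8000 keV

Convert final energy to wavelength (hc ≈ 1239.842 keV·pm):
λ' = hc/E' = 1239.842 / 67.4609 = 18.3787 pm

Calculate the Compton shift:
Δλ = λ_C(1 - cos(139°))
Δλ = 2.4263 × (1 - cos(139°))
Δλ = 4.2575 pm

Initial wavelength:
λ = λ' - Δλ = 18.3787 - 4.2575 = 14.1212 pm

Initial energy:
E = hc/λ = 1239.842 / 14.1212 = 87.8000 keV

(Intermediate values are shown rounded; full precision is carried through to the final answer.)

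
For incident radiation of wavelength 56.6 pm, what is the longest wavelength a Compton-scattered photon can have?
61.4526 pm (at θ = 180°)

The Compton shift is Δλ = λ_C(1 − cos θ).

Since cos θ ranges from −1 to 1, the factor (1 − cos θ) ranges from 0 to 2; the maximum shift occurs at θ = 180° (backscattering):
Δλ_max = 2λ_C = 2 × 2.4263 pm = 4.8526 pm

Maximum scattered wavelength:
λ'_max = λ₀ + Δλ_max = 56.6 + 4.8526 = 61.4526 pm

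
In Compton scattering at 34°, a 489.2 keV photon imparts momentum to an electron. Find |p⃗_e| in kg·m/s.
1.4641e-22 kg·m/s

The electron is initially at rest, so by conservation of momentum:
p⃗_e = p⃗₀ − p⃗'  (incident photon momentum minus scattered photon momentum)

Photon momentum magnitudes (p = h/λ = E/c):
λ₀ = hc/E₀ = 2.5344 pm → p₀ = h/λ₀ = 2.6144e-22 kg·m/s
Δλ = λ_C(1 − cos 34°) = 0.4148 pm
λ' = 2.9492 pm → p' = h/λ' = 2.2467e-22 kg·m/s

The scattered photon makes angle θ = 34° with the incident direction, so by the law of cosines:
|p⃗_e|² = p₀² + p'² − 2p₀p'cos θ
|p⃗_e|² = (2.6144e-22)² + (2.2467e-22)² − 2·2.6144e-22·2.2467e-22·cos(34°)
|p⃗_e| = 1.4641e-22 kg·m/s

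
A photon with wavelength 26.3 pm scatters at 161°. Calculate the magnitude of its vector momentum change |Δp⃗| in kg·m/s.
4.5920e-23 kg·m/s

Photon momentum magnitude is p = h/λ.

Initial momentum:
p₀ = h/λ = 6.6261e-34/2.6300e-11 = 2.5194e-23 kg·m/s

After scattering:
λ' = λ + Δλ = 26.3 + 4.7204 = 31.0204 pm
p' = h/λ' = 6.6261e-34/3.1020e-11 = 2.1360e-23 kg·m/s

Momentum is a vector; the scattered photon's direction makes angle θ = 161° with the incident direction. The magnitude of the vector change Δp⃗ = p⃗₀ − p⃗' is found from the law of cosines:
|Δp⃗|² = p₀² + p'² − 2p₀p'cos θ
|Δp⃗|² = (2.5194e-23)² + (2.1360e-23)² − 2·2.5194e-23·2.1360e-23·cos(161°)
|Δp⃗| = 4.5920e-23 kg·m/s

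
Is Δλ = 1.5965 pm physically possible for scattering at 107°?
No, inconsistent

Calculate the expected shift for θ = 107°:

Δλ_expected = λ_C(1 - cos(107°))
Δλ_expected = 2.4263 × (1 - cos(107°))
Δλ_expected = 2.4263 × 1.2924
Δλ_expected = 3.1357 pm

Given shift: 1.5965 pm
Expected shift: 3.1357 pm
Difference: 1.5392 pm

The values do not match. The given shift corresponds to θ ≈ 70.0°, not 107°.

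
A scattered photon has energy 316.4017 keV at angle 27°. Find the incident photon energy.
339.3000 keV

Convert final energy to wavelength (hc ≈ 1239.842 keV·pm):
λ' = hc/E' = 1239.842 / 316.4017 = 3.9186 pm

Calculate the Compton shift:
Δλ = λ_C(1 - cos(27°))
Δλ = 2.4263 × (1 - cos(27°))
Δλ = 0.2645 pm

Initial wavelength:
λ = λ' - Δλ = 3.9186 - 0.2645 = 3.6541 pm

Initial energy:
E = hc/λ = 1239.842 / 3.6541 = 339.3000 keV

(Intermediate values are shown rounded; full precision is carried through to the final answer.)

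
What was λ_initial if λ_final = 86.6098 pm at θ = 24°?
86.4000 pm

From λ' = λ + Δλ, we have λ = λ' - Δλ

First calculate the Compton shift:
Δλ = λ_C(1 - cos θ)
Δλ = 2.4263 × (1 - cos(24°))
Δλ = 2.4263 × 0.0865
Δλ = 0.2098 pm

Initial wavelength:
λ = λ' - Δλ
λ = 86.6098 - 0.2098
λ = 86.4000 pm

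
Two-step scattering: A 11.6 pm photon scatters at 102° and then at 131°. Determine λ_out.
18.5489 pm

Apply Compton shift twice:

First scattering at θ₁ = 102°:
Δλ₁ = λ_C(1 - cos(102°))
Δλ₁ = 2.4263 × 1.2079
Δλ₁ = 2.9308 pm

After first scattering:
λ₁ = 11.6 + 2.9308 = 14.5308 pm

Second scattering at θ₂ = 131°:
Δλ₂ = λ_C(1 - cos(131°))
Δλ₂ = 2.4263 × 1.6561
Δλ₂ = 4.0181 pm

Final wavelength:
λ₂ = 14.5308 + 4.0181 = 18.5489 pm

Total shift: Δλ_total = 2.9308 + 4.0181 = 6.9489 pm

(Intermediate values are shown rounded; full precision is carried through to the final answer.)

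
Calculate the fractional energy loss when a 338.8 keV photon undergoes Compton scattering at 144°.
0.5453 (or 54.53%)

Calculate initial and final photon energies:

Initial: E₀ = 338.8 keV → λ₀ = 3.6595 pm
Compton shift: Δλ = 4.3892 pm
Final wavelength: λ' = 8.0487 pm
Final energy: E' = 154.0416 keV

Fractional energy loss:
(E₀ - E')/E₀ = (338.8000 - 154.0416)/338.8000
= 184.7584/338.8000
= 0.5453
= 54.53%

(Intermediate values are shown rounded; full precision is carried through to the final answer.)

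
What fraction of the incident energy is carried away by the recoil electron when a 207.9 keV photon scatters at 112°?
0.3587 (or 35.87%)

Calculate initial and final photon energies:

Initial: E₀ = 207.9 keV → λ₀ = 5.9636 pm
Compton shift: Δλ = 3.3352 pm
Final wavelength: λ' = 9.2989 pm
Final energy: E' = 133.3326 keV

Fractional energy loss:
(E₀ - E')/E₀ = (207.9000 - 133.3326)/207.9000
= 74.5674/207.9000
= 0.3587
= 35.87%

(Intermediate values are shown rounded; full precision is carried through to the final answer.)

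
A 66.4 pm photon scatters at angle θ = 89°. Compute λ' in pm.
68.7840 pm

Using the Compton scattering formula:
λ' = λ + Δλ = λ + λ_C(1 - cos θ)

Given:
- Initial wavelength λ = 66.4 pm
- Scattering angle θ = 89°
- Compton wavelength λ_C ≈ 2.4263 pm

Calculate the shift:
Δλ = 2.4263 × (1 - cos(89°))
Δλ = 2.4263 × 0.9825
Δλ = 2.3840 pm

Final wavelength:
λ' = 66.4 + 2.3840 = 68.7840 pm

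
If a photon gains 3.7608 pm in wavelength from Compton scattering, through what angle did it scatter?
123.37°

From the Compton formula Δλ = λ_C(1 - cos θ), we can solve for θ:

cos θ = 1 - Δλ/λ_C

Given:
- Δλ = 3.7608 pm
- λ_C = h/(m_e·c) ≈ 2.42631024 pm

cos θ = 1 - 3.7608/2.42631024
cos θ = 1 - 1.550008
cos θ = -0.550008

θ = arccos(-0.550008)
θ = 123.37°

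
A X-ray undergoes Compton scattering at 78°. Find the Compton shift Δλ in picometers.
1.9219 pm

Using the Compton scattering formula:
Δλ = λ_C(1 - cos θ)

where λ_C = h/(m_e·c) ≈ 2.4263 pm is the Compton wavelength of an electron.

For θ = 78°:
cos(78°) = 0.2079
1 - cos(78°) = 0.7921

Δλ = 2.4263 × 0.7921
Δλ = 1.9219 pm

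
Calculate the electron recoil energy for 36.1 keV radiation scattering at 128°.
3.6983 keV

By energy conservation: K_e = E_initial - E_final

First find the scattered photon energy:
Initial wavelength: λ = hc/E = 34.3447 pm
Compton shift: Δλ = λ_C(1 - cos(128°)) = 3.9201 pm
Final wavelength: λ' = 34.3447 + 3.9201 = 38.2647 pm
Final photon energy: E' = hc/λ' = 32.4017 keV

Electron kinetic energy:
K_e = E - E' = 36.1000 - 32.4017 = 3.6983 keV

(Intermediate values are shown rounded; full precision is carried through to the final answer.)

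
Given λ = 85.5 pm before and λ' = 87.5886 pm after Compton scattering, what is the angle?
82.00°

First find the wavelength shift:
Δλ = λ' - λ = 87.5886 - 85.5 = 2.0886 pm

Using Δλ = λ_C(1 - cos θ), with λ_C = h/(m_e·c) ≈ 2.42631024 pm:
cos θ = 1 - Δλ/λ_C
cos θ = 1 - 2.0886/2.42631024
cos θ = 0.139187

θ = arccos(0.139187)
θ = 82.00°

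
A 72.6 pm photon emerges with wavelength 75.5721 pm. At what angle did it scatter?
103.00°

First find the wavelength shift:
Δλ = λ' - λ = 75.5721 - 72.6 = 2.9721 pm

Using Δλ = λ_C(1 - cos θ), with λ_C = h/(m_e·c) ≈ 2.42631024 pm:
cos θ = 1 - Δλ/λ_C
cos θ = 1 - 2.9721/2.42631024
cos θ = -0.224946

θ = arccos(-0.224946)
θ = 103.00°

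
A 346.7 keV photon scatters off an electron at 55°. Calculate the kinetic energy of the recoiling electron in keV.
77.7981 keV

By energy conservation: K_e = E_initial - E_final

First find the scattered photon energy:
Initial wavelength: λ = hc/E = 3.5761 pm
Compton shift: Δλ = λ_C(1 - cos(55°)) = 1.0346 pm
Final wavelength: λ' = 3.5761 + 1.0346 = 4.6108 pm
Final photon energy: E' = hc/λ' = 268.9019 keV

Electron kinetic energy:
K_e = E - E' = 346.7000 - 268.9019 = 77.7981 keV

(Intermediate values are shown rounded; full precision is carried through to the final answer.)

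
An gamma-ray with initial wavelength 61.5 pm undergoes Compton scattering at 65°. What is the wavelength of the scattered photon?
62.9009 pm

Using the Compton scattering formula:
λ' = λ + Δλ = λ + λ_C(1 - cos θ)

Given:
- Initial wavelength λ = 61.5 pm
- Scattering angle θ = 65°
- Compton wavelength λ_C ≈ 2.4263 pm

Calculate the shift:
Δλ = 2.4263 × (1 - cos(65°))
Δλ = 2.4263 × 0.5774
Δλ = 1.4009 pm

Final wavelength:
λ' = 61.5 + 1.4009 = 62.9009 pm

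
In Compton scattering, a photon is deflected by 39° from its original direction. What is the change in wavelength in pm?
0.5407 pm

Using the Compton scattering formula:
Δλ = λ_C(1 - cos θ)

where λ_C = h/(m_e·c) ≈ 2.4263 pm is the Compton wavelength of an electron.

For θ = 39°:
cos(39°) = 0.7771
1 - cos(39°) = 0.2229

Δλ = 2.4263 × 0.2229
Δλ = 0.5407 pm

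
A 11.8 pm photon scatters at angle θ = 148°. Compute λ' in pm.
16.2839 pm

Using the Compton scattering formula:
λ' = λ + Δλ = λ + λ_C(1 - cos θ)

Given:
- Initial wavelength λ = 11.8 pm
- Scattering angle θ = 148°
- Compton wavelength λ_C ≈ 2.4263 pm

Calculate the shift:
Δλ = 2.4263 × (1 - cos(148°))
Δλ = 2.4263 × 1.8480
Δλ = 4.4839 pm

Final wavelength:
λ' = 11.8 + 4.4839 = 16.2839 pm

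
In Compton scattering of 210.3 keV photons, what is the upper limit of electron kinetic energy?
94.9466 keV

Maximum energy transfer occurs at θ = 180° (backscattering).

Initial photon: E₀ = 210.3 keV → λ₀ = 5.8956 pm

Maximum Compton shift (at 180°):
Δλ_max = 2λ_C = 2 × 2.4263 = 4.8526 pm

Final wavelength:
λ' = 5.8956 + 4.8526 = 10.7482 pm

Minimum photon energy (maximum energy to electron):
E'_min = hc/λ' = 115.3534 keV

Maximum electron kinetic energy:
K_max = E₀ - E'_min = 210.3000 - 115.3534 = 94.9466 keV

(Intermediate values are shown rounded; full precision is carried through to the final answer.)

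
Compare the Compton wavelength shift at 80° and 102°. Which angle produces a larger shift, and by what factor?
102° produces the larger shift by a factor of 1.462

Calculate both shifts using Δλ = λ_C(1 - cos θ):

For θ₁ = 80°:
Δλ₁ = 2.4263 × (1 - cos(80°))
Δλ₁ = 2.4263 × 0.8264
Δλ₁ = 2.0050 pm

For θ₂ = 102°:
Δλ₂ = 2.4263 × (1 - cos(102°))
Δλ₂ = 2.4263 × 1.2079
Δλ₂ = 2.9308 pm

The 102° angle produces the larger shift.
Ratio: 2.9308/2.0050 = 1.462

(Intermediate values are shown rounded; full precision is carried through to the final answer.)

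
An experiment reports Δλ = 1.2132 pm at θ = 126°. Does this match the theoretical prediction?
No, inconsistent

Calculate the expected shift for θ = 126°:

Δλ_expected = λ_C(1 - cos(126°))
Δλ_expected = 2.4263 × (1 - cos(126°))
Δλ_expected = 2.4263 × 1.5878
Δλ_expected = 3.8525 pm

Given shift: 1.2132 pm
Expected shift: 3.8525 pm
Difference: 2.6393 pm

The values do not match. The given shift corresponds to θ ≈ 60.0°, not 126°.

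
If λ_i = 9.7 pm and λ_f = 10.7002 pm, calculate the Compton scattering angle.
54.00°

First find the wavelength shift:
Δλ = λ' - λ = 10.7002 - 9.7 = 1.0002 pm

Using Δλ = λ_C(1 - cos θ), with λ_C = h/(m_e·c) ≈ 2.42631024 pm:
cos θ = 1 - Δλ/λ_C
cos θ = 1 - 1.0002/2.42631024
cos θ = 0.587769

θ = arccos(0.587769)
θ = 54.00°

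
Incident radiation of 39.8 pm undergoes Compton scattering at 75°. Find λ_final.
41.5983 pm

Using the Compton scattering formula:
λ' = λ + Δλ = λ + λ_C(1 - cos θ)

Given:
- Initial wavelength λ = 39.8 pm
- Scattering angle θ = 75°
- Compton wavelength λ_C ≈ 2.4263 pm

Calculate the shift:
Δλ = 2.4263 × (1 - cos(75°))
Δλ = 2.4263 × 0.7412
Δλ = 1.7983 pm

Final wavelength:
λ' = 39.8 + 1.7983 = 41.5983 pm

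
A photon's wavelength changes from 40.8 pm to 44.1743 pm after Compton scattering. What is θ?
113.00°

First find the wavelength shift:
Δλ = λ' - λ = 44.1743 - 40.8 = 3.3743 pm

Using Δλ = λ_C(1 - cos θ), with λ_C = h/(m_e·c) ≈ 2.42631024 pm:
cos θ = 1 - Δλ/λ_C
cos θ = 1 - 3.3743/2.42631024
cos θ = -0.390713

θ = arccos(-0.390713)
θ = 113.00°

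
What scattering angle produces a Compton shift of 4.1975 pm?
136.89°

From the Compton formula Δλ = λ_C(1 - cos θ), we can solve for θ:

cos θ = 1 - Δλ/λ_C

Given:
- Δλ = 4.1975 pm
- λ_C = h/(m_e·c) ≈ 2.42631024 pm

cos θ = 1 - 4.1975/2.42631024
cos θ = 1 - 1.729993
cos θ = -0.729993

θ = arccos(-0.729993)
θ = 136.89°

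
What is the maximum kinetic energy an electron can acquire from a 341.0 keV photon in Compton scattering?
194.9390 keV

Maximum energy transfer occurs at θ = 180° (backscattering).

Initial photon: E₀ = 341.0 keV → λ₀ = 3.6359 pm

Maximum Compton shift (at 180°):
Δλ_max = 2λ_C = 2 × 2.4263 = 4.8526 pm

Final wavelength:
λ' = 3.6359 + 4.8526 = 8.4885 pm

Minimum photon energy (maximum energy to electron):
E'_min = hc/λ' = 146.0610 keV

Maximum electron kinetic energy:
K_max = E₀ - E'_min = 341.0000 - 146.0610 = 194.9390 keV

(Intermediate values are shown rounded; full precision is carried through to the final answer.)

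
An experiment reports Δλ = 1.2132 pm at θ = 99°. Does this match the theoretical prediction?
No, inconsistent

Calculate the expected shift for θ = 99°:

Δλ_expected = λ_C(1 - cos(99°))
Δλ_expected = 2.4263 × (1 - cos(99°))
Δλ_expected = 2.4263 × 1.1564
Δλ_expected = 2.8059 pm

Given shift: 1.2132 pm
Expected shift: 2.8059 pm
Difference: 1.5927 pm

The values do not match. The given shift corresponds to θ ≈ 60.0°, not 99°.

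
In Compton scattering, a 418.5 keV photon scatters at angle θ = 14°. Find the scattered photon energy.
408.5608 keV

First convert energy to wavelength:
λ = hc/E, with hc ≈ 1239.842 keV·pm (i.e. 1239.842 eV·nm)

For E = 418.5 keV = 418500 eV:
λ = 1239.842 keV·pm / 418.5 keV
λ = 2.9626 pm

Calculate the Compton shift:
Δλ = λ_C(1 - cos(14°)) = 2.4263 × 0.0297
Δλ = 0.0721 pm

Final wavelength:
λ' = 2.9626 + 0.0721 = 3.0347 pm

Final energy:
E' = hc/λ' = 1239.842 / 3.0347 = 408.5608 keV

(Intermediate values are shown rounded; full precision is carried through to the final answer.)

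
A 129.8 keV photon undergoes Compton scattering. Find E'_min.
86.0729 keV (at θ = 180°)

The scattered photon has minimum energy when its wavelength is maximum, i.e., when the Compton shift Δλ = λ_C(1 − cos θ) is maximum. This occurs at θ = 180° (backscattering), giving Δλ_max = 2λ_C = 4.8526 pm.

Initial wavelength: λ₀ = hc/E₀ = 9.5519 pm
Maximum final wavelength: λ'_max = λ₀ + 2λ_C = 9.5519 + 4.8526 = 14.4046 pm
Minimum final energy: E'_min = hc/λ'_max = 86.0729 keV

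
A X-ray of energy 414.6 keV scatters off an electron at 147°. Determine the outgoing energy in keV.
166.3851 keV

First convert energy to wavelength:
λ = hc/E, with hc ≈ 1239.842 keV·pm (i.e. 1239.842 eV·nm)

For E = 414.6 keV = 414600 eV:
λ = 1239.842 keV·pm / 414.6 keV
λ = 2.9905 pm

Calculate the Compton shift:
Δλ = λ_C(1 - cos(147°)) = 2.4263 × 1.8387
Δλ = 4.4612 pm

Final wavelength:
λ' = 2.9905 + 4.4612 = 7.4516 pm

Final energy:
E' = hc/λ' = 1239.842 / 7.4516 = 166.3851 keV

(Intermediate values are shown rounded; full precision is carried through to the final answer.)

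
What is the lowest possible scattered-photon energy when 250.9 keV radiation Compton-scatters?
126.5894 keV (at θ = 180°)

The scattered photon has minimum energy when its wavelength is maximum, i.e., when the Compton shift Δλ = λ_C(1 − cos θ) is maximum. This occurs at θ = 180° (backscattering), giving Δλ_max = 2λ_C = 4.8526 pm.

Initial wavelength: λ₀ = hc/E₀ = 4.9416 pm
Maximum final wavelength: λ'_max = λ₀ + 2λ_C = 4.9416 + 4.8526 = 9.7942 pm
Minimum final energy: E'_min = hc/λ'_max = 126.5894 keV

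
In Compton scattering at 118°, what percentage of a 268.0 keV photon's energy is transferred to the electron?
0.4352 (or 43.52%)

Calculate initial and final photon energies:

Initial: E₀ = 268.0 keV → λ₀ = 4.6263 pm
Compton shift: Δλ = 3.5654 pm
Final wavelength: λ' = 8.1917 pm
Final energy: E' = 151.3540 keV

Fractional energy loss:
(E₀ - E')/E₀ = (268.0000 - 151.3540)/268.0000
= 116.6460/268.0000
= 0.4352
= 43.52%

(Intermediate values are shown rounded; full precision is carried through to the final answer.)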